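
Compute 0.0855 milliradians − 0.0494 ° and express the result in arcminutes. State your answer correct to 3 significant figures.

0.0855 mrad = 0.293927 arcmin and 0.0494 ° = 2.96400 arcmin.
0.293927 − 2.96400 ≈ -2.67 arcmin.

-2.67 arcminutes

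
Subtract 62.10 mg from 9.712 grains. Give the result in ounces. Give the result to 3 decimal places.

9.712 gr = 0.0221989 oz and 62.10 mg = 0.00219051 oz.
0.0221989 − 0.00219051 ≈ 0.020 oz.

0.020 ounces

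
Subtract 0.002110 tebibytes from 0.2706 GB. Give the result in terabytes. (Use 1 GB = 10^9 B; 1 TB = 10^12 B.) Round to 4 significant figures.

-0.002049 TB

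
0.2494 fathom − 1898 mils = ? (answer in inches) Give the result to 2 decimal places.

16.06 in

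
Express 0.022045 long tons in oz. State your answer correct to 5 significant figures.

790.09 oz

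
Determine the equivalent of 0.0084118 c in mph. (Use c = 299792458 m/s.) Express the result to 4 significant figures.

1 c = 6.70617 × 10^8 miles per hour.
Thus 0.0084118 × 6.70617 × 10^8 ≈ 5.641 × 10^6 mph.

5.641 × 10^6 mph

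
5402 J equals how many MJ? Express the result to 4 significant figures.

1 J = 1.00000 × 10^-6 megajoules.
Thus 5402 × 1.00000 × 10^-6 ≈ 0.005402 MJ.

0.005402 MJ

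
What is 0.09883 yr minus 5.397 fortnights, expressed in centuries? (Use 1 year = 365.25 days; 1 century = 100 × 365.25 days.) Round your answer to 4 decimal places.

-0.0011 centuries

0.09883 yr = 0.000988300 century and 5.397 fortnight = 0.00206867 century.
0.000988300 − 0.00206867 ≈ -0.0011 century.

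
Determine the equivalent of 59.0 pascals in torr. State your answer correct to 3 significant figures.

0.443 torr

1 pascal = 0.00750062 torr.
59.0 × 0.00750062 ≈ 0.443 torr.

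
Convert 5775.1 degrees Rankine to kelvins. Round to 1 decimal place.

3208.4 kelvins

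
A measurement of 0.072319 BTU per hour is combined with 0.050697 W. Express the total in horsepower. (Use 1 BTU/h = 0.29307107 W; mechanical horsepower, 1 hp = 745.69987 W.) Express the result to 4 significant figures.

9.641e-5 horsepower

0.072319 BTU/h = 2.84224e-5 hp and 0.050697 W = 6.79858e-5 hp.
2.84224e-5 + 6.79858e-5 ≈ 9.641e-5 hp.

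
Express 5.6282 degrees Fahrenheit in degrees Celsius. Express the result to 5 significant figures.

-14.651 °C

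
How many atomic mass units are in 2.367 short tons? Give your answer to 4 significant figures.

1.293e+30 u

1 short ton = 5.46319e+29 u.
Thus 2.367 × 5.46319e+29 ≈ 1.293e+30 u.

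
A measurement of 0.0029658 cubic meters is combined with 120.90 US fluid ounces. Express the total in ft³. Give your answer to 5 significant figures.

0.23100 ft³

0.0029658 m³ = 0.104736 ft³ and 120.90 US fl oz = 0.126265 ft³.
0.104736 + 0.126265 ≈ 0.23100 ft³.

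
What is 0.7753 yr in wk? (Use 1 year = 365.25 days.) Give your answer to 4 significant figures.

40.45 wk

1 yr = 52.1786 wk.
Then 0.7753 × 52.1786 ≈ 40.45 wk.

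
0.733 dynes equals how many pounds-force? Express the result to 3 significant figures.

1 dyn = 2.24809 × 10^-6 pounds-force.
0.733 × 2.24809 × 10^-6 ≈ 1.65 × 10^-6 lbf.

1.65 × 10^-6 pounds-force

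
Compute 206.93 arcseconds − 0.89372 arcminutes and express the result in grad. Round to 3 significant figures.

206.93 arcsec = 0.0638673 grad and 0.89372 arcmin = 0.0165504 grad.
0.0638673 − 0.0165504 ≈ 0.0473 grad.

0.0473 grad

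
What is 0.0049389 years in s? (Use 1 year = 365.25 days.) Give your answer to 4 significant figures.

1 yr = 3.15576 × 10^7 seconds.
Thus 0.0049389 × 3.15576 × 10^7 ≈ 155900 s.

155900 seconds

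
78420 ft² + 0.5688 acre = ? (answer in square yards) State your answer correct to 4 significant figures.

78420 ft² = 8713.33 yd² and 0.5688 acre = 2752.99 yd².
8713.33 + 2752.99 ≈ 11470 yd².

11470 yd²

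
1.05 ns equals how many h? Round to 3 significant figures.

2.92 × 10^-13 h

1 nanosecond = 2.77778 × 10^-13 h.
Then 1.05 × 2.77778 × 10^-13 ≈ 2.92 × 10^-13 h.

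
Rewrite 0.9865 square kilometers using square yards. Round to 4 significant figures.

1 square kilometer = 1.19599 × 10^6 yd².
Then 0.9865 × 1.19599 × 10^6 ≈ 1.180 × 10^6 yd².

1.180 × 10^6 yd²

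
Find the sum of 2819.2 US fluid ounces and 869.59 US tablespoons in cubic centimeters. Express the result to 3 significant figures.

2819.2 US fl oz = 83373.7 cm³ and 869.59 US tbsp = 12858.4 cm³.
83373.7 + 12858.4 ≈ 96200 cm³.

96200 cm³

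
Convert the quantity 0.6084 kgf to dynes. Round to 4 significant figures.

596600 dynes

1 kilogram-force = 980665 dynes.
So 0.6084 × 980665 ≈ 596600 dyn.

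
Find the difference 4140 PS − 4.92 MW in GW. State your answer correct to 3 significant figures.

-0.00188 GW

4140 PS = 0.00304496 GW and 4.92 MW = 0.00492000 GW.
0.00304496 − 0.00492000 ≈ -0.00188 GW.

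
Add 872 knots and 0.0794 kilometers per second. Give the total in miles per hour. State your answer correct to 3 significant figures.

1180 mph

872 kn = 1003.48 mph and 0.0794 km/s = 177.613 mph.
1003.48 + 177.613 ≈ 1180 mph.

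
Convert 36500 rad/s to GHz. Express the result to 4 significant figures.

5.809 × 10^-6 gigahertz

1 rad/s = 1.59155 × 10^-10 gigahertz.
So 36500 × 1.59155 × 10^-10 ≈ 5.809 × 10^-6 GHz.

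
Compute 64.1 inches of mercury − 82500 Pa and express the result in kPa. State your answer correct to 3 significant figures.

64.1 inHg = 217.068 kPa and 82500 Pa = 82.5000 kPa.
217.068 − 82.5000 ≈ 135 kPa.

135 kPa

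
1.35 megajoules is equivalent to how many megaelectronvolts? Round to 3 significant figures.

1 megajoule = 6.24151e+18 MeV.
1.35 × 6.24151e+18 ≈ 8.43e+18 MeV.

8.43e+18 MeV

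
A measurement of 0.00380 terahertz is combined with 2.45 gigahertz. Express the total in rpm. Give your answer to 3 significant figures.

3.75e+11 revolutions per minute

0.00380 THz = 2.28000e+11 rpm and 2.45 GHz = 1.47000e+11 rpm.
2.28000e+11 + 1.47000e+11 ≈ 3.75e+11 rpm.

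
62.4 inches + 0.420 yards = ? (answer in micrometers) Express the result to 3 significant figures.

62.4 in = 1.58496e+6 μm and 0.420 yd = 384048 μm.
1.58496e+6 + 384048 ≈ 1.97e+6 μm.

1.97e+6 μm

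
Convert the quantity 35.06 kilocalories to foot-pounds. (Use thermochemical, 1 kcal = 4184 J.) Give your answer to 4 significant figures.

1 kilocalorie = 3085.96 ft·lbf.
So 35.06 × 3085.96 ≈ 108200 ft·lbf.

108200 foot-pounds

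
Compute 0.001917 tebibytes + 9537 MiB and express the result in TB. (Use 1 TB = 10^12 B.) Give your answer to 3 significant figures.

0.0121 TB

0.001917 TiB = 0.00210776 TB and 9537 MiB = 0.0100003 TB.
0.00210776 + 0.0100003 ≈ 0.0121 TB.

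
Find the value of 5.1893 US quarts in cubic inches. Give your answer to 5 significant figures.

299.68 cubic inches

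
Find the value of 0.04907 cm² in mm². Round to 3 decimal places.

1 square centimeter = 100.000 square millimeters.
Thus 0.04907 × 100.000 ≈ 4.907 mm².

4.907 mm²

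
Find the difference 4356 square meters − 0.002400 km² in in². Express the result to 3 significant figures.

4356 m² = 6.75181 × 10^6 in² and 0.002400 km² = 3.72001 × 10^6 in².
6.75181 × 10^6 − 3.72001 × 10^6 ≈ 3.03 × 10^6 in².

3.03 × 10^6 square inches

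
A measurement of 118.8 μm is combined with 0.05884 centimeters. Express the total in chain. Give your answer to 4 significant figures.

118.8 μm = 5.90551e-6 chain and 0.05884 cm = 2.92492e-5 chain.
5.90551e-6 + 2.92492e-5 ≈ 3.515e-5 chain.

3.515e-5 chains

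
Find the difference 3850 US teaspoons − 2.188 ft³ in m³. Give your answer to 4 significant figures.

3850 US tsp = 0.0189763 m³ and 2.188 ft³ = 0.0619573 m³.
0.0189763 − 0.0619573 ≈ -0.04298 m³.

-0.04298 m³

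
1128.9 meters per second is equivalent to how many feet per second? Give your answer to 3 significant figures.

3700 ft/s

1 m/s = 3.28084 feet per second.
1128.9 × 3.28084 ≈ 3700 ft/s.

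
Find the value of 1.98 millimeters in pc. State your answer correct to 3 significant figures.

1 millimeter = 3.24078 × 10^-20 pc.
So 1.98 × 3.24078 × 10^-20 ≈ 6.42 × 10^-20 pc.

6.42 × 10^-20 pc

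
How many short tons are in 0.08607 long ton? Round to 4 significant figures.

1 long ton = 1.12000 short tons.
Thus 0.08607 × 1.12000 ≈ 0.09640 short ton.

0.09640 short ton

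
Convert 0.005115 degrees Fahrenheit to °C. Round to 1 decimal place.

-17.8 °C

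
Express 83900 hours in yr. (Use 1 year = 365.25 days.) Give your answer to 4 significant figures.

1 hour = 0.000114077 yr.
Thus 83900 × 0.000114077 ≈ 9.571 yr.

9.571 yr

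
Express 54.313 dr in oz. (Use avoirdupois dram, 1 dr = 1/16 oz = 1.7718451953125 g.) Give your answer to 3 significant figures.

3.39 oz

1 dram = 0.0625000 ounces.
54.313 × 0.0625000 ≈ 3.39 oz.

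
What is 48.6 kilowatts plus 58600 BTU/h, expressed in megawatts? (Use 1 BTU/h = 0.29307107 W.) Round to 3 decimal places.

48.6 kW = 0.0486000 MW and 58600 BTU/h = 0.0171740 MW.
0.0486000 + 0.0171740 ≈ 0.066 MW.

0.066 MW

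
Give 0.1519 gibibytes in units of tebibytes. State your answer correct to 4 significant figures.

0.0001483 TiB

1 GiB = 0.0009765625 tebibytes.
Then 0.1519 × 0.0009765625 ≈ 0.0001483 TiB.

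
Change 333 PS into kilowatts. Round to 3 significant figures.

245 kW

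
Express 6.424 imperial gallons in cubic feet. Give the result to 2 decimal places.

1.03 cubic feet

1 imp gal = 0.160544 cubic feet.
So 6.424 × 0.160544 ≈ 1.03 ft³.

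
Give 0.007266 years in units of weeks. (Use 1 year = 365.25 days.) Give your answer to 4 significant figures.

0.3791 weeks

1 yr = 52.1786 wk.
Thus 0.007266 × 52.1786 ≈ 0.3791 wk.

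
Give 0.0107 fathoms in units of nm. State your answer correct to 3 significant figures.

1.96 × 10^7 nanometers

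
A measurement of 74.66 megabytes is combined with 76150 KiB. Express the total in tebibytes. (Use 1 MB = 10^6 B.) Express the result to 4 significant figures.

0.0001388 TiB

74.66 MB = 6.79029 × 10^-5 TiB and 76150 KiB = 7.09202 × 10^-5 TiB.
6.79029 × 10^-5 + 7.09202 × 10^-5 ≈ 0.0001388 TiB.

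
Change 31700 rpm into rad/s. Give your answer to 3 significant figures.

3320 rad/s

1 revolution per minute = 0.104720 rad/s.
Thus 31700 × 0.104720 ≈ 3320 rad/s.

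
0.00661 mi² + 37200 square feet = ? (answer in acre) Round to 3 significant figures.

5.08 acre

0.00661 mi² = 4.23040 acre and 37200 ft² = 0.853994 acre.
4.23040 + 0.853994 ≈ 5.08 acre.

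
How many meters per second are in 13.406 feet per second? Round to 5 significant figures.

4.0861 meters per second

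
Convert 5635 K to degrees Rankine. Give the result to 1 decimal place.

10143.0 degrees Rankine

°R = K × 9/5.
Applying the formula gives 10143.0 °R.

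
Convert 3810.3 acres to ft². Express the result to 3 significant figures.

1 acre = 43560.0 square feet.
So 3810.3 × 43560.0 ≈ 1.66 × 10^8 ft².

1.66 × 10^8 ft²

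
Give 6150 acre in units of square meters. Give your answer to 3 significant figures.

2.49e+7 m²

1 acre = 4046.86 square meters.
6150 × 4046.86 ≈ 2.49e+7 m².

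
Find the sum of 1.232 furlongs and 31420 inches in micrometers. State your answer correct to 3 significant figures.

1.232 furlong = 2.47839e+8 μm and 31420 in = 7.98068e+8 μm.
2.47839e+8 + 7.98068e+8 ≈ 1.05e+9 μm.

1.05e+9 μm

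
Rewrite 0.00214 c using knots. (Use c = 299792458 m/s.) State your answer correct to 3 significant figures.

1 speed of light = 5.82750e+8 knots.
So 0.00214 × 5.82750e+8 ≈ 1.25e+6 kn.

1.25e+6 kn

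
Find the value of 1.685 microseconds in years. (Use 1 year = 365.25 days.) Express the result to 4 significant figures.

1 microsecond = 3.16881e-14 yr.
So 1.685 × 3.16881e-14 ≈ 5.339e-14 yr.

5.339e-14 yr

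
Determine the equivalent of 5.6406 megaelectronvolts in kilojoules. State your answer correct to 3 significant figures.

1 MeV = 1.60218e-16 kilojoules.
Then 5.6406 × 1.60218e-16 ≈ 9.04e-16 kJ.

9.04e-16 kJ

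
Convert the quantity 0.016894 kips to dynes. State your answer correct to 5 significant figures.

7.5148 × 10^6 dyn

1 kip = 4.44822 × 10^8 dynes.
Then 0.016894 × 4.44822 × 10^8 ≈ 7.5148 × 10^6 dyn.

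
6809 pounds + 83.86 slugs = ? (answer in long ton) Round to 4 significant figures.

4.244 long ton

6809 lb = 3.03973 long ton and 83.86 slug = 1.20452 long ton.
3.03973 + 1.20452 ≈ 4.244 long ton.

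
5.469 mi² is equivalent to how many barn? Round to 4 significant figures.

1.416e+35 barn

1 square mile = 2.58999e+34 barn.
5.469 × 2.58999e+34 ≈ 1.416e+35 barn.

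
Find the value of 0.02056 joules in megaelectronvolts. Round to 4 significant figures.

1.283e+11 megaelectronvolts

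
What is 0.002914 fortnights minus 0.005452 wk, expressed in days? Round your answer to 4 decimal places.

0.0026 d

0.002914 fortnight = 0.0407960 d and 0.005452 wk = 0.0381640 d.
0.0407960 − 0.0381640 ≈ 0.0026 d.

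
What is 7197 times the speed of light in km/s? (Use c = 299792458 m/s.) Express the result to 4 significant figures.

2.158e+9 km/s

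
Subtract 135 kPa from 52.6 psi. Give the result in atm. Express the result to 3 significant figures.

2.25 atm

52.6 psi = 3.57922 atm and 135 kPa = 1.33235 atm.
3.57922 − 1.33235 ≈ 2.25 atm.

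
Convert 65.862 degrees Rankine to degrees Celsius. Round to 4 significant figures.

°R = (°C + 273.15) × 9/5.
Applying the formula gives -236.6 °C.

-236.6 °C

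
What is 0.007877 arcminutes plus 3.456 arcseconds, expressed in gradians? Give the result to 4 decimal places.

0.007877 arcmin = 0.000145870 grad and 3.456 arcsec = 0.00106667 grad.
0.000145870 + 0.00106667 ≈ 0.0012 grad.

0.0012 grad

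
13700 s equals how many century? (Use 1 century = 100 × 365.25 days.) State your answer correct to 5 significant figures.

4.3413 × 10^-6 centuries

1 s = 3.16881 × 10^-10 century.
Then 13700 × 3.16881 × 10^-10 ≈ 4.3413 × 10^-6 century.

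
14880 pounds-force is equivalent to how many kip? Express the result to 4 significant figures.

14.88 kip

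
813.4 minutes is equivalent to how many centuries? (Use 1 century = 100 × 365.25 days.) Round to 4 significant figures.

1 minute = 1.90129e-8 century.
Thus 813.4 × 1.90129e-8 ≈ 1.547e-5 century.

1.547e-5 centuries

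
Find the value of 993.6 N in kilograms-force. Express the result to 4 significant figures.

1 newton = 0.101972 kilograms-force.
Then 993.6 × 0.101972 ≈ 101.3 kgf.

101.3 kilograms-force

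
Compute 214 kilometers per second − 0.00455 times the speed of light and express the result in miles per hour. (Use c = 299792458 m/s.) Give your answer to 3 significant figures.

214 km/s = 478704 mph and 0.00455 c = 3.05131e+6 mph.
478704 − 3.05131e+6 ≈ -2.57e+6 mph.

-2.57e+6 miles per hour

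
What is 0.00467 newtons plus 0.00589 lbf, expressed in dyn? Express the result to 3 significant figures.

3090 dynes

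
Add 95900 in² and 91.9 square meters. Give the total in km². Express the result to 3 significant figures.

0.000154 km²

95900 in² = 6.18708e-5 km² and 91.9 m² = 9.19000e-5 km².
6.18708e-5 + 9.19000e-5 ≈ 0.000154 km².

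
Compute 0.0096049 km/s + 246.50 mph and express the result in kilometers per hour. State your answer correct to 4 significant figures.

431.3 kilometers per hour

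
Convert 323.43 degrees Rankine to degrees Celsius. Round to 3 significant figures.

°R = (°C + 273.15) × 9/5.
Applying the formula gives -93.5 °C.

-93.5 °C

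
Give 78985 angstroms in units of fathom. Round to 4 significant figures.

4.319 × 10^-6 fathoms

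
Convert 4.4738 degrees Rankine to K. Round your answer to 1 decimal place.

°R = K × 9/5.
Applying the formula gives 2.5 K.

2.5 kelvins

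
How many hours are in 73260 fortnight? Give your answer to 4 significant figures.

2.462e+7 h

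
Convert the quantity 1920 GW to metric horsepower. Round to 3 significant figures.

2.61 × 10^9 metric horsepower

1 GW = 1.35962 × 10^6 PS.
Thus 1920 × 1.35962 × 10^6 ≈ 2.61 × 10^9 PS.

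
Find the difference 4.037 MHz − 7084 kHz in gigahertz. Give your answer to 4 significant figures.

-0.003047 gigahertz

4.037 MHz = 0.00403700 GHz and 7084 kHz = 0.00708400 GHz.
0.00403700 − 0.00708400 ≈ -0.003047 GHz.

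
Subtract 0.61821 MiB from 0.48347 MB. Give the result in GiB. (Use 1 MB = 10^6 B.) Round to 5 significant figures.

0.48347 MB = 0.000450267 GiB and 0.61821 MiB = 0.000603721 GiB.
0.000450267 − 0.000603721 ≈ -0.00015345 GiB.

-0.00015345 gibibytes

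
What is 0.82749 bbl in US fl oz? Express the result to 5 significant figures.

4448.6 US fl oz

1 oil barrel = 5376.00 US fl oz.
So 0.82749 × 5376.00 ≈ 4448.6 US fl oz.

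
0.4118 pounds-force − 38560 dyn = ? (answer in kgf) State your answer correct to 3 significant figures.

0.4118 lbf = 0.186789 kgf and 38560 dyn = 0.0393203 kgf.
0.186789 − 0.0393203 ≈ 0.147 kgf.

0.147 kgf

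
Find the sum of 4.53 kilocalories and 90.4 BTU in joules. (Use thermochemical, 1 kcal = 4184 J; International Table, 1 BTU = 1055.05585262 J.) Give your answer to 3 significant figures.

114000 joules

4.53 kcal = 18953.5 J and 90.4 BTU = 95377.0 J.
18953.5 + 95377.0 ≈ 114000 J.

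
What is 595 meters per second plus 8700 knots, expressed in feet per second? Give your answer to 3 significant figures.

16600 feet per second

595 m/s = 1952.10 ft/s and 8700 kn = 14683.9 ft/s.
1952.10 + 14683.9 ≈ 16600 ft/s.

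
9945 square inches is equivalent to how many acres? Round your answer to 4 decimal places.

0.0016 acre

1 square inch = 1.59423e-7 acres.
So 9945 × 1.59423e-7 ≈ 0.0016 acre.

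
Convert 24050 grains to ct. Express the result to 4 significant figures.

7792 carats

1 gr = 0.323995 ct.
Then 24050 × 0.323995 ≈ 7792 ct.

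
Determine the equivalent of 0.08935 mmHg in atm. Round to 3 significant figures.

0.000118 atmospheres

1 millimeter of mercury = 0.00131579 atm.
Thus 0.08935 × 0.00131579 ≈ 0.000118 atm.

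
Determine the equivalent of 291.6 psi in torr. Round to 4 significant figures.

15080 torr

1 psi = 51.7149 torr.
Thus 291.6 × 51.7149 ≈ 15080 torr.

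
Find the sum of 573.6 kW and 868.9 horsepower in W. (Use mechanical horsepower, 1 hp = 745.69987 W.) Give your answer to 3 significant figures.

1.22 × 10^6 W

573.6 kW = 573600 W and 868.9 hp = 647939 W.
573600 + 647939 ≈ 1.22 × 10^6 W.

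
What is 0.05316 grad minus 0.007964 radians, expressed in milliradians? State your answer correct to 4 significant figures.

-7.129 mrad

0.05316 grad = 0.835035 mrad and 0.007964 rad = 7.96400 mrad.
0.835035 − 7.96400 ≈ -7.129 mrad.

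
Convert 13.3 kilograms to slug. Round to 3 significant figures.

0.911 slug

1 kilogram = 0.0685218 slug.
Thus 13.3 × 0.0685218 ≈ 0.911 slug.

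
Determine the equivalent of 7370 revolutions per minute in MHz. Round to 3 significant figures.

1 revolution per minute = 1.66667 × 10^-8 MHz.
Thus 7370 × 1.66667 × 10^-8 ≈ 0.000123 MHz.

0.000123 MHz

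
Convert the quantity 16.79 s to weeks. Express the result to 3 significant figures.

1 second = 1.65344 × 10^-6 weeks.
So 16.79 × 1.65344 × 10^-6 ≈ 2.78 × 10^-5 wk.

2.78 × 10^-5 weeks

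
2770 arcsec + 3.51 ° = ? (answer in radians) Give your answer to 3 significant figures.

0.0747 radians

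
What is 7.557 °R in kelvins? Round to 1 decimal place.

4.2 kelvins

°R = K × 9/5.
Applying the formula gives 4.2 K.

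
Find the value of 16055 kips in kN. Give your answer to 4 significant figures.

1 kip = 4.44822 kilonewtons.
Thus 16055 × 4.44822 ≈ 71420 kN.

71420 kN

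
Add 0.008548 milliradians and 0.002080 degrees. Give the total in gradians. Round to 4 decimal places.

0.008548 mrad = 0.000544183 grad and 0.002080 ° = 0.00231111 grad.
0.000544183 + 0.00231111 ≈ 0.0029 grad.

0.0029 gradians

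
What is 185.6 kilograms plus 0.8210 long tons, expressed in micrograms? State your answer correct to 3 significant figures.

1.02 × 10^12 micrograms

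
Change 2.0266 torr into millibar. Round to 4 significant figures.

1 torr = 1.33322 millibar.
So 2.0266 × 1.33322 ≈ 2.702 mbar.

2.702 millibar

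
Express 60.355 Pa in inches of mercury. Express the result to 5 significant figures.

0.017823 inHg

1 Pa = 0.000295300 inHg.
Then 60.355 × 0.000295300 ≈ 0.017823 inHg.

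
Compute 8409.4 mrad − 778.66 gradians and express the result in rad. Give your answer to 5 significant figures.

8409.4 mrad = 8.40940 rad and 778.66 grad = 12.2312 rad.
8.40940 − 12.2312 ≈ -3.8218 rad.

-3.8218 rad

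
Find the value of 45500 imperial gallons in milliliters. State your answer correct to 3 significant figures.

1 imp gal = 4546.09 milliliters.
Then 45500 × 4546.09 ≈ 2.07 × 10^8 mL.

2.07 × 10^8 mL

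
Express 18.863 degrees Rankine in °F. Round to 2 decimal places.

-440.81 °F

°R = °F + 459.67.
Applying the formula gives -440.81 °F.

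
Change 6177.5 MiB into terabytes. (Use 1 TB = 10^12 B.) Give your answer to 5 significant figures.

1 mebibyte = 1.04858 × 10^-6 terabytes.
Thus 6177.5 × 1.04858 × 10^-6 ≈ 0.0064776 TB.

0.0064776 TB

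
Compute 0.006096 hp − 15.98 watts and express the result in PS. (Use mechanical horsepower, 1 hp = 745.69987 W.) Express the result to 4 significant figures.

0.006096 hp = 0.00618055 PS and 15.98 W = 0.0217268 PS.
0.00618055 − 0.0217268 ≈ -0.01555 PS.

-0.01555 metric horsepower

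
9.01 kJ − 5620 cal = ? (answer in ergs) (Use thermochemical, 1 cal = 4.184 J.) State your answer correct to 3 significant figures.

-1.45e+11 erg

9.01 kJ = 9.01000e+10 erg and 5620 cal = 2.35141e+11 erg.
9.01000e+10 − 2.35141e+11 ≈ -1.45e+11 erg.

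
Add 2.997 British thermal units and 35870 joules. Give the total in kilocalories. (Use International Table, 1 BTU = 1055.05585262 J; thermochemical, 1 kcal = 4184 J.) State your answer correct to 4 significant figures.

9.329 kcal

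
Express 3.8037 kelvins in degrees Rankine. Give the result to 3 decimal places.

6.847 degrees Rankine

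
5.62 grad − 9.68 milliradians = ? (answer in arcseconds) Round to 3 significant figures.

16200 arcsec

5.62 grad = 18208.8 arcsec and 9.68 mrad = 1996.64 arcsec.
18208.8 − 1996.64 ≈ 16200 arcsec.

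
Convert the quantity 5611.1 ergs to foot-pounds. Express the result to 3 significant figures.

1 erg = 7.37562 × 10^-8 foot-pounds.
5611.1 × 7.37562 × 10^-8 ≈ 0.000414 ft·lbf.

0.000414 ft·lbf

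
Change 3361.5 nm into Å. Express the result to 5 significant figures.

1 nanometer = 10.0000 Å.
Thus 3361.5 × 10.0000 ≈ 33615 Å.

33615 angstroms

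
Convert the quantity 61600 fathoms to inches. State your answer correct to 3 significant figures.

1 fathom = 72.0000 in.
So 61600 × 72.0000 ≈ 4.44e+6 in.

4.44e+6 in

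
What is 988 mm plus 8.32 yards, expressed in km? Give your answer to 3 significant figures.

0.00860 kilometers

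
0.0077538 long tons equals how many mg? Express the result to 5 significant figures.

7.8782 × 10^6 mg

1 long ton = 1.01605 × 10^9 milligrams.
So 0.0077538 × 1.01605 × 10^9 ≈ 7.8782 × 10^6 mg.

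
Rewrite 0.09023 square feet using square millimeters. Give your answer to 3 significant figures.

8380 mm²

1 ft² = 92903.0 mm².
Thus 0.09023 × 92903.0 ≈ 8380 mm².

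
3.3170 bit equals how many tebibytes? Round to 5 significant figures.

1 bit = 1.13687e-13 tebibytes.
So 3.3170 × 1.13687e-13 ≈ 3.7710e-13 TiB.

3.7710e-13 TiB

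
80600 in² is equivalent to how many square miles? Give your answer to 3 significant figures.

1 in² = 2.49098e-10 mi².
80600 × 2.49098e-10 ≈ 2.01e-5 mi².

2.01e-5 mi²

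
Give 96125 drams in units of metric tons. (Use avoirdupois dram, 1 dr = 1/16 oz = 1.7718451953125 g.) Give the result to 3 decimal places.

1 dr = 1.77185e-6 t.
96125 × 1.77185e-6 ≈ 0.170 t.

0.170 t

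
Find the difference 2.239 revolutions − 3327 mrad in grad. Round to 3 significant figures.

684 grad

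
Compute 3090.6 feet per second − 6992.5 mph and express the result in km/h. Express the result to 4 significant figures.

-7862 km/h

3090.6 ft/s = 3391.25 km/h and 6992.5 mph = 11253.3 km/h.
3391.25 − 11253.3 ≈ -7862 km/h.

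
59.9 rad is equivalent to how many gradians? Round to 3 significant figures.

1 radian = 63.6620 gradians.
59.9 × 63.6620 ≈ 3810 grad.

3810 gradians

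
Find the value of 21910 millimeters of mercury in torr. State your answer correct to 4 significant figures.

1 mmHg = 1.00000 torr.
21910 × 1.00000 ≈ 21910 torr.

21910 torr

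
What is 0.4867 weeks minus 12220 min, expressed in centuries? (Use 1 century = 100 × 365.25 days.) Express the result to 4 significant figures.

-0.0001391 century

0.4867 wk = 9.32758 × 10^-5 century and 12220 min = 0.000232337 century.
9.32758 × 10^-5 − 0.000232337 ≈ -0.0001391 century.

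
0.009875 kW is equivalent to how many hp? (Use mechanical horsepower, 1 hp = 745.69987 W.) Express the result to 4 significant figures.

0.01324 hp

1 kilowatt = 1.34102 hp.
Then 0.009875 × 1.34102 ≈ 0.01324 hp.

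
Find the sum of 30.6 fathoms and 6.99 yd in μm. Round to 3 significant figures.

30.6 fathom = 5.59613 × 10^7 μm and 6.99 yd = 6.39166 × 10^6 μm.
5.59613 × 10^7 + 6.39166 × 10^6 ≈ 6.24 × 10^7 μm.

6.24 × 10^7 micrometers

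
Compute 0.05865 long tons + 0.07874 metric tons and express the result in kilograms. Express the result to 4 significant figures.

138.3 kg

0.05865 long ton = 59.5912 kg and 0.07874 t = 78.7400 kg.
59.5912 + 78.7400 ≈ 138.3 kg.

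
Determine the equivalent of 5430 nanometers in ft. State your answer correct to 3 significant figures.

1 nanometer = 3.28084e-9 feet.
Then 5430 × 3.28084e-9 ≈ 1.78e-5 ft.

1.78e-5 feet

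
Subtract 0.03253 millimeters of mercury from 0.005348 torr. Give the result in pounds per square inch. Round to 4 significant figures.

0.005348 torr = 0.000103413 psi and 0.03253 mmHg = 0.000629025 psi.
0.000103413 − 0.000629025 ≈ -0.0005256 psi.

-0.0005256 psi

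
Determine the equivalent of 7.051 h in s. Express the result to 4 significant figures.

25380 s

1 hour = 3600.00 seconds.
Thus 7.051 × 3600.00 ≈ 25380 s.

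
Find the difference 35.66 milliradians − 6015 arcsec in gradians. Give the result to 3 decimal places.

0.414 gradians

35.66 mrad = 2.27019 grad and 6015 arcsec = 1.85648 grad.
2.27019 − 1.85648 ≈ 0.414 grad.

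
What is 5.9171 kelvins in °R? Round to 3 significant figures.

10.7 degrees Rankine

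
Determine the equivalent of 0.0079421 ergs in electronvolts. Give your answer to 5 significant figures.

4.9571 × 10^9 eV

1 erg = 6.24151 × 10^11 eV.
Then 0.0079421 × 6.24151 × 10^11 ≈ 4.9571 × 10^9 eV.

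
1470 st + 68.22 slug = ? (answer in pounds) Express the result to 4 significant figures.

22770 lb

1470 st = 20580.0 lb and 68.22 slug = 2194.91 lb.
20580.0 + 2194.91 ≈ 22770 lb.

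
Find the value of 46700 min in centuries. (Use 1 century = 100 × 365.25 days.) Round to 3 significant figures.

1 min = 1.90129 × 10^-8 century.
So 46700 × 1.90129 × 10^-8 ≈ 0.000888 century.

0.000888 centuries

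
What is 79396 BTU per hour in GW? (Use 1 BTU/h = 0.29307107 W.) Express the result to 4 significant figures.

1 BTU per hour = 2.93071e-10 GW.
So 79396 × 2.93071e-10 ≈ 2.327e-5 GW.

2.327e-5 GW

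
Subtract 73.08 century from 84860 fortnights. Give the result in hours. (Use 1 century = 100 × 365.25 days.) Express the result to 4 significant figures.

-3.555 × 10^7 hours

84860 fortnight = 2.85130 × 10^7 h and 73.08 century = 6.40619 × 10^7 h.
2.85130 × 10^7 − 6.40619 × 10^7 ≈ -3.555 × 10^7 h.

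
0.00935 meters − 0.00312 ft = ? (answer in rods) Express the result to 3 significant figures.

0.00167 rods

0.00935 m = 0.00185914 rod and 0.00312 ft = 0.000189091 rod.
0.00185914 − 0.000189091 ≈ 0.00167 rod.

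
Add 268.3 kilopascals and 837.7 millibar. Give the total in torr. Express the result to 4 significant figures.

268.3 kPa = 2012.42 torr and 837.7 mbar = 628.327 torr.
2012.42 + 628.327 ≈ 2641 torr.

2641 torr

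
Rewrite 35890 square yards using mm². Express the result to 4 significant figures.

3.001e+10 mm²

1 square yard = 836127 mm².
Thus 35890 × 836127 ≈ 3.001e+10 mm².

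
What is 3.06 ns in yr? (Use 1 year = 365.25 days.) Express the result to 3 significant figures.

9.70 × 10^-17 yr

1 ns = 3.16881 × 10^-17 years.
So 3.06 × 3.16881 × 10^-17 ≈ 9.70 × 10^-17 yr.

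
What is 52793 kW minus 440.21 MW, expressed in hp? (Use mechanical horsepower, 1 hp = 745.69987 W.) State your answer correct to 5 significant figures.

-519530 horsepower

52793 kW = 70796.6 hp and 440.21 MW = 590331 hp.
70796.6 − 590331 ≈ -519530 hp.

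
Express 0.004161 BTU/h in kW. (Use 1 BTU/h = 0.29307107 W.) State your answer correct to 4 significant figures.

1 BTU per hour = 0.000293071 kilowatts.
0.004161 × 0.000293071 ≈ 1.219e-6 kW.

1.219e-6 kilowatts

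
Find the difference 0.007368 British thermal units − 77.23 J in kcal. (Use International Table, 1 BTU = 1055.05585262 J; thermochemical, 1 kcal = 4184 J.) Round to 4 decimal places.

0.007368 BTU = 0.00185795 kcal and 77.23 J = 0.0184584 kcal.
0.00185795 − 0.0184584 ≈ -0.0166 kcal.

-0.0166 kcal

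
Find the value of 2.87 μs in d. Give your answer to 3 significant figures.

3.32 × 10^-11 d

1 μs = 1.15741 × 10^-11 days.
2.87 × 1.15741 × 10^-11 ≈ 3.32 × 10^-11 d.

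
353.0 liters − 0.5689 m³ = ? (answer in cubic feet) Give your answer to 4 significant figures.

-7.624 cubic feet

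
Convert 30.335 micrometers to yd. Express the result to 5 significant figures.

1 micrometer = 1.09361e-6 yd.
Then 30.335 × 1.09361e-6 ≈ 3.3175e-5 yd.

3.3175e-5 yd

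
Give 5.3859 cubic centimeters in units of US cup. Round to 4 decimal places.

1 cubic centimeter = 0.00422675 US cup.
5.3859 × 0.00422675 ≈ 0.0228 US cup.

0.0228 US cup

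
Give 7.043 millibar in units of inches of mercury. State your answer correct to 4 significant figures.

0.2080 inHg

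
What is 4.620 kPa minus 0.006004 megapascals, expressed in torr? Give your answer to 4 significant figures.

-10.38 torr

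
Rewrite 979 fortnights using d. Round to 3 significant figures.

1 fortnight = 14.0000 d.
Then 979 × 14.0000 ≈ 13700 d.

13700 days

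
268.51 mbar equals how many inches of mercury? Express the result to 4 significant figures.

7.929 inches of mercury

1 mbar = 0.0295300 inches of mercury.
268.51 × 0.0295300 ≈ 7.929 inHg.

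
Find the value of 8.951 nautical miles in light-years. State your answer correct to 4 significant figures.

1 nmi = 1.95757e-13 light-years.
8.951 × 1.95757e-13 ≈ 1.752e-12 ly.

1.752e-12 light-years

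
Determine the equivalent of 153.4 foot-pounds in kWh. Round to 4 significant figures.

1 foot-pound = 3.76616e-7 kilowatt-hours.
153.4 × 3.76616e-7 ≈ 5.777e-5 kWh.

5.777e-5 kWh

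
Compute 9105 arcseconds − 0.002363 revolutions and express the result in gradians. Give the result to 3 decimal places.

1.865 gradians

9105 arcsec = 2.81019 grad and 0.002363 rev = 0.945200 grad.
2.81019 − 0.945200 ≈ 1.865 grad.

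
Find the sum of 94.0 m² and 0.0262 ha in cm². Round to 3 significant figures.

3.56e+6 square centimeters

94.0 m² = 940000 cm² and 0.0262 ha = 2.62000e+6 cm².
940000 + 2.62000e+6 ≈ 3.56e+6 cm².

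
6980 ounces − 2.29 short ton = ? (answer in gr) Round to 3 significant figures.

-2.90e+7 gr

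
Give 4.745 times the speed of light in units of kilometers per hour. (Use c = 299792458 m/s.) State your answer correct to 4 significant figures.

1 c = 1.07925 × 10^9 km/h.
4.745 × 1.07925 × 10^9 ≈ 5.121 × 10^9 km/h.

5.121 × 10^9 km/h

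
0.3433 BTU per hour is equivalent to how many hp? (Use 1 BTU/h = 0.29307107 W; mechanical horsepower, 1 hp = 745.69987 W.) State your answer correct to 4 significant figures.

0.0001349 hp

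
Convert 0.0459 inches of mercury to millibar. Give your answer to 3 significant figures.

1.55 millibar

1 inHg = 33.8639 mbar.
So 0.0459 × 33.8639 ≈ 1.55 mbar.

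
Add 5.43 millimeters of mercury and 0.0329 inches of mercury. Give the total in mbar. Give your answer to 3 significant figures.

5.43 mmHg = 7.23941 mbar and 0.0329 inHg = 1.11412 mbar.
7.23941 + 1.11412 ≈ 8.35 mbar.

8.35 mbar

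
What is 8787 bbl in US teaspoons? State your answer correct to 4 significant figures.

1 oil barrel = 32256.0 US tsp.
Then 8787 × 32256.0 ≈ 2.834e+8 US tsp.

2.834e+8 US teaspoons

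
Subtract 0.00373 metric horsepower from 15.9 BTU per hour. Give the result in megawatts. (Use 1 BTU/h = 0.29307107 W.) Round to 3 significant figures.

1.92 × 10^-6 megawatts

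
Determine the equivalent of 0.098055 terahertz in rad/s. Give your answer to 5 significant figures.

6.1610 × 10^11 rad/s

1 terahertz = 6.28319 × 10^12 radians per second.
So 0.098055 × 6.28319 × 10^12 ≈ 6.1610 × 10^11 rad/s.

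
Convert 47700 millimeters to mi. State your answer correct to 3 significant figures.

0.0296 miles

1 millimeter = 6.21371 × 10^-7 mi.
Then 47700 × 6.21371 × 10^-7 ≈ 0.0296 mi.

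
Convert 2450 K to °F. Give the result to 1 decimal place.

3950.3 degrees Fahrenheit

K = (°F + 459.67) × 5/9.
Applying the formula gives 3950.3 °F.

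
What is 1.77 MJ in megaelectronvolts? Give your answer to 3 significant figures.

1.10 × 10^19 megaelectronvolts

1 megajoule = 6.24151 × 10^18 MeV.
So 1.77 × 6.24151 × 10^18 ≈ 1.10 × 10^19 MeV.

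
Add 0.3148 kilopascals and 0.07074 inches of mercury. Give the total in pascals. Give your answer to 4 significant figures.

554.4 Pa

0.3148 kPa = 314.800 Pa and 0.07074 inHg = 239.553 Pa.
314.800 + 239.553 ≈ 554.4 Pa.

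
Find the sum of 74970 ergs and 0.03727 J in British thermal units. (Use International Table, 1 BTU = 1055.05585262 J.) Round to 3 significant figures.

4.24 × 10^-5 British thermal units

74970 erg = 7.10578 × 10^-6 BTU and 0.03727 J = 3.53251 × 10^-5 BTU.
7.10578 × 10^-6 + 3.53251 × 10^-5 ≈ 4.24 × 10^-5 BTU.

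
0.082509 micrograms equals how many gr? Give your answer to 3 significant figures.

1.27 × 10^-6 grains

1 microgram = 1.54324 × 10^-5 gr.
So 0.082509 × 1.54324 × 10^-5 ≈ 1.27 × 10^-6 gr.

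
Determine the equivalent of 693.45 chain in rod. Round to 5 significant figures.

1 chain = 4.00000 rods.
693.45 × 4.00000 ≈ 2773.8 rod.

2773.8 rod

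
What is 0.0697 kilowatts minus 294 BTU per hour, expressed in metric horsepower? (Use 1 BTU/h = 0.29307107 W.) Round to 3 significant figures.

-0.0224 metric horsepower

0.0697 kW = 0.0947656 PS and 294 BTU/h = 0.117149 PS.
0.0947656 − 0.117149 ≈ -0.0224 PS.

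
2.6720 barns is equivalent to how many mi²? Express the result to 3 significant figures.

1.03e-34 square miles

1 barn = 3.86102e-35 square miles.
2.6720 × 3.86102e-35 ≈ 1.03e-34 mi².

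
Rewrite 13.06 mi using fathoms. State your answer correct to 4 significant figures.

1 mi = 880.000 fathom.
Then 13.06 × 880.000 ≈ 11490 fathom.

11490 fathom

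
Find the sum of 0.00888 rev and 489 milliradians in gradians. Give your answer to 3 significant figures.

34.7 grad

0.00888 rev = 3.55200 grad and 489 mrad = 31.1307 grad.
3.55200 + 31.1307 ≈ 34.7 grad.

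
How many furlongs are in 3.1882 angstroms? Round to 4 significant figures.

1.585e-12 furlong

1 Å = 4.97097e-13 furlongs.
So 3.1882 × 4.97097e-13 ≈ 1.585e-12 furlong.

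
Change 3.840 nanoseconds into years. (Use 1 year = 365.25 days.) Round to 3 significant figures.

1.22 × 10^-16 yr

1 ns = 3.16881 × 10^-17 years.
3.840 × 3.16881 × 10^-17 ≈ 1.22 × 10^-16 yr.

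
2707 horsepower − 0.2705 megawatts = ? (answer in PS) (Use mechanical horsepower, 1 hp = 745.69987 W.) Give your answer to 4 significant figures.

2377 metric horsepower

2707 hp = 2744.55 PS and 0.2705 MW = 367.778 PS.
2744.55 − 367.778 ≈ 2377 PS.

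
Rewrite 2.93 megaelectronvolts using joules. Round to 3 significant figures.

1 MeV = 1.60218 × 10^-13 J.
2.93 × 1.60218 × 10^-13 ≈ 4.69 × 10^-13 J.

4.69 × 10^-13 J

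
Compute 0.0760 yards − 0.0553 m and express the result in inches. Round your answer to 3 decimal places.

0.0760 yd = 2.73600 in and 0.0553 m = 2.17717 in.
2.73600 − 2.17717 ≈ 0.559 in.

0.559 inches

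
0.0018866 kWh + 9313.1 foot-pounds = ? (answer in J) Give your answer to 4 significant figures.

19420 J

0.0018866 kWh = 6791.76 J and 9313.1 ft·lbf = 12626.9 J.
6791.76 + 12626.9 ≈ 19420 J.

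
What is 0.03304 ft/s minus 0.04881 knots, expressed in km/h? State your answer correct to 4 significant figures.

-0.05414 km/h

0.03304 ft/s = 0.0362541 km/h and 0.04881 kn = 0.0903961 km/h.
0.0362541 − 0.0903961 ≈ -0.05414 km/h.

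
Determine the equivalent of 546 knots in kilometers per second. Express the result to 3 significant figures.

0.281 km/s

1 knot = 0.000514444 km/s.
So 546 × 0.000514444 ≈ 0.281 km/s.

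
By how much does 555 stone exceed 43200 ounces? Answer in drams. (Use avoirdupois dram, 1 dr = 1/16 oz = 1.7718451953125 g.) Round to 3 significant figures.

1.30 × 10^6 dr

555 st = 1.98912 × 10^6 dr and 43200 oz = 691200 dr.
1.98912 × 10^6 − 691200 ≈ 1.30 × 10^6 dr.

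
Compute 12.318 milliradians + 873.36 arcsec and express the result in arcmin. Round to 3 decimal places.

12.318 mrad = 42.3462 arcmin and 873.36 arcsec = 14.5560 arcmin.
42.3462 + 14.5560 ≈ 56.902 arcmin.

56.902 arcminutes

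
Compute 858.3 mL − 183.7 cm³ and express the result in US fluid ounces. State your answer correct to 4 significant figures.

22.81 US fluid ounces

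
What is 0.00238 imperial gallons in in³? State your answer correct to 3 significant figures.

0.660 cubic inches

1 imperial gallon = 277.419 cubic inches.
Then 0.00238 × 277.419 ≈ 0.660 in³.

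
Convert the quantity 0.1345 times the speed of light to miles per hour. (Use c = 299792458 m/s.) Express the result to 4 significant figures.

1 speed of light = 6.70617 × 10^8 mph.
Thus 0.1345 × 6.70617 × 10^8 ≈ 9.020 × 10^7 mph.

9.020 × 10^7 mph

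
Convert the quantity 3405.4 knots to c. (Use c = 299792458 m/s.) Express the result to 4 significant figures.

5.844 × 10^-6 c

1 knot = 1.71600 × 10^-9 c.
Thus 3405.4 × 1.71600 × 10^-9 ≈ 5.844 × 10^-6 c.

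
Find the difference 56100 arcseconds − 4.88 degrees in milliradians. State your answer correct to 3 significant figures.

187 mrad

56100 arcsec = 271.980 mrad and 4.88 ° = 85.1721 mrad.
271.980 − 85.1721 ≈ 187 mrad.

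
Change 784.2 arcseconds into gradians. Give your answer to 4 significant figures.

1 arcsec = 0.000308642 grad.
784.2 × 0.000308642 ≈ 0.2420 grad.

0.2420 gradians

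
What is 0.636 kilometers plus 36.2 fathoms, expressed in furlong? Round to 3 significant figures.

3.49 furlong

0.636 km = 3.16154 furlong and 36.2 fathom = 0.329091 furlong.
3.16154 + 0.329091 ≈ 3.49 furlong.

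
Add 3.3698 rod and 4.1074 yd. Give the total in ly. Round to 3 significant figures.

2.19e-15 ly

3.3698 rod = 1.79134e-15 ly and 4.1074 yd = 3.96989e-16 ly.
1.79134e-15 + 3.96989e-16 ≈ 2.19e-15 ly.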